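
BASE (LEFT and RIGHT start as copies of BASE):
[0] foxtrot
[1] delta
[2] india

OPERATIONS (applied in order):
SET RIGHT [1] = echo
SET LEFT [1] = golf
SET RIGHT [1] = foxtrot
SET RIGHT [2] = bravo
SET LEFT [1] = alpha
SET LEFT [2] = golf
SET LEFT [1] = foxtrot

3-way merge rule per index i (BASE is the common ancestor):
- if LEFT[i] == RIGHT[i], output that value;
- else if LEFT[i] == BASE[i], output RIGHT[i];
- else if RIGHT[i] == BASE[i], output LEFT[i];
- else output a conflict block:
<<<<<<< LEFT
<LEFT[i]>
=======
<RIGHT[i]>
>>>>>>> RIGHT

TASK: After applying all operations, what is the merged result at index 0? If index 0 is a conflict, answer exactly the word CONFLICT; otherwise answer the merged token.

Final LEFT:  [foxtrot, foxtrot, golf]
Final RIGHT: [foxtrot, foxtrot, bravo]
i=0: L=foxtrot R=foxtrot -> agree -> foxtrot
i=1: L=foxtrot R=foxtrot -> agree -> foxtrot
i=2: BASE=india L=golf R=bravo all differ -> CONFLICT
Index 0 -> foxtrot

Answer: foxtrot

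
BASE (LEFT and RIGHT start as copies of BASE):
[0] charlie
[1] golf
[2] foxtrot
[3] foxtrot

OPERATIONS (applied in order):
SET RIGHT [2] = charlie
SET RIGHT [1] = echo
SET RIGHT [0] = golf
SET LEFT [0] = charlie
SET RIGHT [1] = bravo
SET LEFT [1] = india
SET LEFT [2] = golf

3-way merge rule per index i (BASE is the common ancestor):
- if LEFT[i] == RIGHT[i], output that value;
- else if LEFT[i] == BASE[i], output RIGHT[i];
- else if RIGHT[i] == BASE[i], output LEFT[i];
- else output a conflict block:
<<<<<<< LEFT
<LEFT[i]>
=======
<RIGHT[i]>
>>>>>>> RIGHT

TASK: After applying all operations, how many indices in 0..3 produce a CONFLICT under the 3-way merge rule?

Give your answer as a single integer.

Answer: 2

Derivation:
Final LEFT:  [charlie, india, golf, foxtrot]
Final RIGHT: [golf, bravo, charlie, foxtrot]
i=0: L=charlie=BASE, R=golf -> take RIGHT -> golf
i=1: BASE=golf L=india R=bravo all differ -> CONFLICT
i=2: BASE=foxtrot L=golf R=charlie all differ -> CONFLICT
i=3: L=foxtrot R=foxtrot -> agree -> foxtrot
Conflict count: 2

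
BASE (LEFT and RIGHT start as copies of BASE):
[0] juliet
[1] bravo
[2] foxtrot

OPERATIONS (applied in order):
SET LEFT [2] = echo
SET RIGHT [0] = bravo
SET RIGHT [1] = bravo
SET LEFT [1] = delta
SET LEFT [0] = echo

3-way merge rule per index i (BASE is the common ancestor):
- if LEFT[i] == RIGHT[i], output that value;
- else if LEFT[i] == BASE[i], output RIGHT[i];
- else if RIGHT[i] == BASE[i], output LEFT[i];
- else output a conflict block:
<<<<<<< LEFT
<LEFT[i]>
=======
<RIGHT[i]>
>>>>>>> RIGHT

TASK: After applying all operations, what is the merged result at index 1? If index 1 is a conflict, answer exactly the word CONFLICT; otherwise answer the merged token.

Answer: delta

Derivation:
Final LEFT:  [echo, delta, echo]
Final RIGHT: [bravo, bravo, foxtrot]
i=0: BASE=juliet L=echo R=bravo all differ -> CONFLICT
i=1: L=delta, R=bravo=BASE -> take LEFT -> delta
i=2: L=echo, R=foxtrot=BASE -> take LEFT -> echo
Index 1 -> delta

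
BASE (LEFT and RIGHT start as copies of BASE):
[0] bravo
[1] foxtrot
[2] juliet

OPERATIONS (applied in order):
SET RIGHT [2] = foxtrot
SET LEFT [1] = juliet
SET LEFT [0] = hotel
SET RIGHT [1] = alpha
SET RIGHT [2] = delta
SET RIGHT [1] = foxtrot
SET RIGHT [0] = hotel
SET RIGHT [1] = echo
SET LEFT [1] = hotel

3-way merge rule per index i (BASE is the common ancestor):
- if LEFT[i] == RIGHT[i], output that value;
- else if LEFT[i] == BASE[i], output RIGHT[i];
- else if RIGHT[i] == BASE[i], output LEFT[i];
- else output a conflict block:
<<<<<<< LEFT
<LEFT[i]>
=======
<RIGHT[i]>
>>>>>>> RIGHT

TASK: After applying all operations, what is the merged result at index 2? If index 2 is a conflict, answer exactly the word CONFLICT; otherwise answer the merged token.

Final LEFT:  [hotel, hotel, juliet]
Final RIGHT: [hotel, echo, delta]
i=0: L=hotel R=hotel -> agree -> hotel
i=1: BASE=foxtrot L=hotel R=echo all differ -> CONFLICT
i=2: L=juliet=BASE, R=delta -> take RIGHT -> delta
Index 2 -> delta

Answer: delta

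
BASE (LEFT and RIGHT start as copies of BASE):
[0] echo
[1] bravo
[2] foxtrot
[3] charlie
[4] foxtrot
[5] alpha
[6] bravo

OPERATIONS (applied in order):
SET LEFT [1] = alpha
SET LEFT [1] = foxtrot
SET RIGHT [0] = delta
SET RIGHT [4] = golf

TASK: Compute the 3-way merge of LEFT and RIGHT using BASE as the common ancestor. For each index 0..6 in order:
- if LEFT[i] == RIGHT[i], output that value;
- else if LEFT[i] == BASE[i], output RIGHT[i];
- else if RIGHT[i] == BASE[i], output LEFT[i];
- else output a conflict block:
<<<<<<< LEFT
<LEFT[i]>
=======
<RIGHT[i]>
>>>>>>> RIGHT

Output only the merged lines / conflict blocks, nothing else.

Final LEFT:  [echo, foxtrot, foxtrot, charlie, foxtrot, alpha, bravo]
Final RIGHT: [delta, bravo, foxtrot, charlie, golf, alpha, bravo]
i=0: L=echo=BASE, R=delta -> take RIGHT -> delta
i=1: L=foxtrot, R=bravo=BASE -> take LEFT -> foxtrot
i=2: L=foxtrot R=foxtrot -> agree -> foxtrot
i=3: L=charlie R=charlie -> agree -> charlie
i=4: L=foxtrot=BASE, R=golf -> take RIGHT -> golf
i=5: L=alpha R=alpha -> agree -> alpha
i=6: L=bravo R=bravo -> agree -> bravo

Answer: delta
foxtrot
foxtrot
charlie
golf
alpha
bravo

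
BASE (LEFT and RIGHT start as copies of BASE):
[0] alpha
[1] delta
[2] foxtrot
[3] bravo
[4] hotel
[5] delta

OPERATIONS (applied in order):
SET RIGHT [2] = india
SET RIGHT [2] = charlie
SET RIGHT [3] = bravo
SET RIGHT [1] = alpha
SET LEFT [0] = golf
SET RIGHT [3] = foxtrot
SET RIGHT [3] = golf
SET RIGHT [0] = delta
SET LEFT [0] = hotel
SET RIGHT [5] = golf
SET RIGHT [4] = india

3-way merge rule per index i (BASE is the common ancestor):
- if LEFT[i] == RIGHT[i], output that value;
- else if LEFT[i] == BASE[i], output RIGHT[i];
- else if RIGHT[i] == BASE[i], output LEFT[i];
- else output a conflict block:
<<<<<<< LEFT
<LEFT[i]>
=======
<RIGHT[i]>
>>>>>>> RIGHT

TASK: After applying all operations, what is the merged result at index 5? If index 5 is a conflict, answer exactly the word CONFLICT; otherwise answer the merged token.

Answer: golf

Derivation:
Final LEFT:  [hotel, delta, foxtrot, bravo, hotel, delta]
Final RIGHT: [delta, alpha, charlie, golf, india, golf]
i=0: BASE=alpha L=hotel R=delta all differ -> CONFLICT
i=1: L=delta=BASE, R=alpha -> take RIGHT -> alpha
i=2: L=foxtrot=BASE, R=charlie -> take RIGHT -> charlie
i=3: L=bravo=BASE, R=golf -> take RIGHT -> golf
i=4: L=hotel=BASE, R=india -> take RIGHT -> india
i=5: L=delta=BASE, R=golf -> take RIGHT -> golf
Index 5 -> golf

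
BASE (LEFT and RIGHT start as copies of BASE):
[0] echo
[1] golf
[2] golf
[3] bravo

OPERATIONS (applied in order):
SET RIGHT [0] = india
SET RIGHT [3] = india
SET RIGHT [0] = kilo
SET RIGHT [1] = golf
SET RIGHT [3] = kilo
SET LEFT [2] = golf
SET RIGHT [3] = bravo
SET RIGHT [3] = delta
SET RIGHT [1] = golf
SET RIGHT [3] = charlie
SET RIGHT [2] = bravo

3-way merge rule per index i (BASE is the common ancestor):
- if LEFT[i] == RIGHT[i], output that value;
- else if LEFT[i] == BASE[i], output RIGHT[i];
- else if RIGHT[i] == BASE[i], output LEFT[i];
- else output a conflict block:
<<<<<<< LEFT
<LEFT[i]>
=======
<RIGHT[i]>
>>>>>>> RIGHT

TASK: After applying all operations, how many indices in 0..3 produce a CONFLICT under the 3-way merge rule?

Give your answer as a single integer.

Answer: 0

Derivation:
Final LEFT:  [echo, golf, golf, bravo]
Final RIGHT: [kilo, golf, bravo, charlie]
i=0: L=echo=BASE, R=kilo -> take RIGHT -> kilo
i=1: L=golf R=golf -> agree -> golf
i=2: L=golf=BASE, R=bravo -> take RIGHT -> bravo
i=3: L=bravo=BASE, R=charlie -> take RIGHT -> charlie
Conflict count: 0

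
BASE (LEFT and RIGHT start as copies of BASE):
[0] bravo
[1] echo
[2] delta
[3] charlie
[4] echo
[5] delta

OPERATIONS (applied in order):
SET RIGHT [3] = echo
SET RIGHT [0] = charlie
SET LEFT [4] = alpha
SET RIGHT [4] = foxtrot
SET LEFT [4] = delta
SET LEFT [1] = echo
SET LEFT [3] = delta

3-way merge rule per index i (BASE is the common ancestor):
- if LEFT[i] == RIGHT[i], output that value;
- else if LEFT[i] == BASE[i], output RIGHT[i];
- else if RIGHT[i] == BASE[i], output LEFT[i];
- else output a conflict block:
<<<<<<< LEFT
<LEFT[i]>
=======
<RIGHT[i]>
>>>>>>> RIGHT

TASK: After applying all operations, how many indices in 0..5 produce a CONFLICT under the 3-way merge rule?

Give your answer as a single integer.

Final LEFT:  [bravo, echo, delta, delta, delta, delta]
Final RIGHT: [charlie, echo, delta, echo, foxtrot, delta]
i=0: L=bravo=BASE, R=charlie -> take RIGHT -> charlie
i=1: L=echo R=echo -> agree -> echo
i=2: L=delta R=delta -> agree -> delta
i=3: BASE=charlie L=delta R=echo all differ -> CONFLICT
i=4: BASE=echo L=delta R=foxtrot all differ -> CONFLICT
i=5: L=delta R=delta -> agree -> delta
Conflict count: 2

Answer: 2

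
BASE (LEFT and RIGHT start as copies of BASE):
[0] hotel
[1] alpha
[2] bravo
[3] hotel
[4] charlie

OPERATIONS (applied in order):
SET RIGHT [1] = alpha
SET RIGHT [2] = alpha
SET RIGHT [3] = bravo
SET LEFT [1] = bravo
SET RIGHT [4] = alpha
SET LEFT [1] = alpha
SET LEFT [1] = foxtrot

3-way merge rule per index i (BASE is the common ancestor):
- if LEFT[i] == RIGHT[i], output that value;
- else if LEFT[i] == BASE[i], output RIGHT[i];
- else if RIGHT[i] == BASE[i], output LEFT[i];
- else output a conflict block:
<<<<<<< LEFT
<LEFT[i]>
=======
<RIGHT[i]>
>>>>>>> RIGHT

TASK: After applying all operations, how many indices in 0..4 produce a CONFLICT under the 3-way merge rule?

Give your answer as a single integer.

Answer: 0

Derivation:
Final LEFT:  [hotel, foxtrot, bravo, hotel, charlie]
Final RIGHT: [hotel, alpha, alpha, bravo, alpha]
i=0: L=hotel R=hotel -> agree -> hotel
i=1: L=foxtrot, R=alpha=BASE -> take LEFT -> foxtrot
i=2: L=bravo=BASE, R=alpha -> take RIGHT -> alpha
i=3: L=hotel=BASE, R=bravo -> take RIGHT -> bravo
i=4: L=charlie=BASE, R=alpha -> take RIGHT -> alpha
Conflict count: 0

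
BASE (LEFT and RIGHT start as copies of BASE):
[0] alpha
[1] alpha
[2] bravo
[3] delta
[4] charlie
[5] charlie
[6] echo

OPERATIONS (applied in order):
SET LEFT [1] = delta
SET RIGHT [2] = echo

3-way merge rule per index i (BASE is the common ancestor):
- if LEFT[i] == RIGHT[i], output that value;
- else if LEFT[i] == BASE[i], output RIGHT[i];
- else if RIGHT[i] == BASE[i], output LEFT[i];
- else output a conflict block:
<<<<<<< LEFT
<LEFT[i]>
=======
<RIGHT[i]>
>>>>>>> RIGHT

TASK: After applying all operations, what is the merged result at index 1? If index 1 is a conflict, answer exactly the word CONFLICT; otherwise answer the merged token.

Answer: delta

Derivation:
Final LEFT:  [alpha, delta, bravo, delta, charlie, charlie, echo]
Final RIGHT: [alpha, alpha, echo, delta, charlie, charlie, echo]
i=0: L=alpha R=alpha -> agree -> alpha
i=1: L=delta, R=alpha=BASE -> take LEFT -> delta
i=2: L=bravo=BASE, R=echo -> take RIGHT -> echo
i=3: L=delta R=delta -> agree -> delta
i=4: L=charlie R=charlie -> agree -> charlie
i=5: L=charlie R=charlie -> agree -> charlie
i=6: L=echo R=echo -> agree -> echo
Index 1 -> delta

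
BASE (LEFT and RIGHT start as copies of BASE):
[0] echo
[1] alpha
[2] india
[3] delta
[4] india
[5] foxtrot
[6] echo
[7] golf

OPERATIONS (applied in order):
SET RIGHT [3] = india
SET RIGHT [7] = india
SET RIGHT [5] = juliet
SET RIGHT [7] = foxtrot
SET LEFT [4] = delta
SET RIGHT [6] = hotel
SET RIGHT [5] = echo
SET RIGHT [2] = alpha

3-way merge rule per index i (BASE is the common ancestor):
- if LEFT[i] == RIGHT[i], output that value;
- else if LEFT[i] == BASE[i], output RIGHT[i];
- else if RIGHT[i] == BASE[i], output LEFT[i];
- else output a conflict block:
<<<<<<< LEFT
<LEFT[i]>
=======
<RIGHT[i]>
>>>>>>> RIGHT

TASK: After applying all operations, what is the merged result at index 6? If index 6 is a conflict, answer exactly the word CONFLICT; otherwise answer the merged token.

Final LEFT:  [echo, alpha, india, delta, delta, foxtrot, echo, golf]
Final RIGHT: [echo, alpha, alpha, india, india, echo, hotel, foxtrot]
i=0: L=echo R=echo -> agree -> echo
i=1: L=alpha R=alpha -> agree -> alpha
i=2: L=india=BASE, R=alpha -> take RIGHT -> alpha
i=3: L=delta=BASE, R=india -> take RIGHT -> india
i=4: L=delta, R=india=BASE -> take LEFT -> delta
i=5: L=foxtrot=BASE, R=echo -> take RIGHT -> echo
i=6: L=echo=BASE, R=hotel -> take RIGHT -> hotel
i=7: L=golf=BASE, R=foxtrot -> take RIGHT -> foxtrot
Index 6 -> hotel

Answer: hotel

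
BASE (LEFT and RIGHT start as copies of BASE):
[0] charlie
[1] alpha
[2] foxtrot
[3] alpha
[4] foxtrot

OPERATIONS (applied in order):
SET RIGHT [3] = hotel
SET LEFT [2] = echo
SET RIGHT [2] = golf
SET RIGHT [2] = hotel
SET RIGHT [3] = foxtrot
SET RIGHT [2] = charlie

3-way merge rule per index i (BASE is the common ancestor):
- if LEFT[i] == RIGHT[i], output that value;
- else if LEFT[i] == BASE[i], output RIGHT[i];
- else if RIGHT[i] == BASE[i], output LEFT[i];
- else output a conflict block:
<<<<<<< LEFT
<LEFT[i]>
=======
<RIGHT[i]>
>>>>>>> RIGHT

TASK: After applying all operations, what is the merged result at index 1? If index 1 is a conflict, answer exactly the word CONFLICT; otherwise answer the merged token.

Final LEFT:  [charlie, alpha, echo, alpha, foxtrot]
Final RIGHT: [charlie, alpha, charlie, foxtrot, foxtrot]
i=0: L=charlie R=charlie -> agree -> charlie
i=1: L=alpha R=alpha -> agree -> alpha
i=2: BASE=foxtrot L=echo R=charlie all differ -> CONFLICT
i=3: L=alpha=BASE, R=foxtrot -> take RIGHT -> foxtrot
i=4: L=foxtrot R=foxtrot -> agree -> foxtrot
Index 1 -> alpha

Answer: alpha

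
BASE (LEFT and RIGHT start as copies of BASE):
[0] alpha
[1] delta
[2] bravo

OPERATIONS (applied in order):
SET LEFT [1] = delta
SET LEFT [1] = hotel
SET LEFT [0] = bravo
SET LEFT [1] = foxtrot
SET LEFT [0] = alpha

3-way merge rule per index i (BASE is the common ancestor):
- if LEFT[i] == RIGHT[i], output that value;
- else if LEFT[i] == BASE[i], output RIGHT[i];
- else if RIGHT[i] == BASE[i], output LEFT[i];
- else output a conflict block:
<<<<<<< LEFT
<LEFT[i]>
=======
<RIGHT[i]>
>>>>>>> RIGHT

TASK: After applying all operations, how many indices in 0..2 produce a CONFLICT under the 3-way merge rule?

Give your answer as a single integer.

Final LEFT:  [alpha, foxtrot, bravo]
Final RIGHT: [alpha, delta, bravo]
i=0: L=alpha R=alpha -> agree -> alpha
i=1: L=foxtrot, R=delta=BASE -> take LEFT -> foxtrot
i=2: L=bravo R=bravo -> agree -> bravo
Conflict count: 0

Answer: 0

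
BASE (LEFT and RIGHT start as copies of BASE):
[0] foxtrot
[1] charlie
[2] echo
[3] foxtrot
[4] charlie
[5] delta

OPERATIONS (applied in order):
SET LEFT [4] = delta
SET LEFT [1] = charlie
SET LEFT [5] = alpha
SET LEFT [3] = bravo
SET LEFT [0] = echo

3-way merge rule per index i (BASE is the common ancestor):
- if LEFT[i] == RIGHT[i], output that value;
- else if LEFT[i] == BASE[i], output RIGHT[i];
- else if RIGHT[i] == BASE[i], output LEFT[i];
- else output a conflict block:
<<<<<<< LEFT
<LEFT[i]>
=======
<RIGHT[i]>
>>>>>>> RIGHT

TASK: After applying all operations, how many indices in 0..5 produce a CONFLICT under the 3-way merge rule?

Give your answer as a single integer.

Final LEFT:  [echo, charlie, echo, bravo, delta, alpha]
Final RIGHT: [foxtrot, charlie, echo, foxtrot, charlie, delta]
i=0: L=echo, R=foxtrot=BASE -> take LEFT -> echo
i=1: L=charlie R=charlie -> agree -> charlie
i=2: L=echo R=echo -> agree -> echo
i=3: L=bravo, R=foxtrot=BASE -> take LEFT -> bravo
i=4: L=delta, R=charlie=BASE -> take LEFT -> delta
i=5: L=alpha, R=delta=BASE -> take LEFT -> alpha
Conflict count: 0

Answer: 0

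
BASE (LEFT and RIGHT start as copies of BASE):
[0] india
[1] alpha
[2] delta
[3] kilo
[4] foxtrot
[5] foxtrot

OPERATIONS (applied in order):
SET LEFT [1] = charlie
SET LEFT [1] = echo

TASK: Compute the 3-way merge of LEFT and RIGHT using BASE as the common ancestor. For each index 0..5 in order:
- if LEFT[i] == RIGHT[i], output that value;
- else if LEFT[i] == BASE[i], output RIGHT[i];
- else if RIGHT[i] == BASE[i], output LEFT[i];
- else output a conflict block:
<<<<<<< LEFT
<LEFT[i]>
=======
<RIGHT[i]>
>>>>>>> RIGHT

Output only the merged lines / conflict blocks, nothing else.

Answer: india
echo
delta
kilo
foxtrot
foxtrot

Derivation:
Final LEFT:  [india, echo, delta, kilo, foxtrot, foxtrot]
Final RIGHT: [india, alpha, delta, kilo, foxtrot, foxtrot]
i=0: L=india R=india -> agree -> india
i=1: L=echo, R=alpha=BASE -> take LEFT -> echo
i=2: L=delta R=delta -> agree -> delta
i=3: L=kilo R=kilo -> agree -> kilo
i=4: L=foxtrot R=foxtrot -> agree -> foxtrot
i=5: L=foxtrot R=foxtrot -> agree -> foxtrot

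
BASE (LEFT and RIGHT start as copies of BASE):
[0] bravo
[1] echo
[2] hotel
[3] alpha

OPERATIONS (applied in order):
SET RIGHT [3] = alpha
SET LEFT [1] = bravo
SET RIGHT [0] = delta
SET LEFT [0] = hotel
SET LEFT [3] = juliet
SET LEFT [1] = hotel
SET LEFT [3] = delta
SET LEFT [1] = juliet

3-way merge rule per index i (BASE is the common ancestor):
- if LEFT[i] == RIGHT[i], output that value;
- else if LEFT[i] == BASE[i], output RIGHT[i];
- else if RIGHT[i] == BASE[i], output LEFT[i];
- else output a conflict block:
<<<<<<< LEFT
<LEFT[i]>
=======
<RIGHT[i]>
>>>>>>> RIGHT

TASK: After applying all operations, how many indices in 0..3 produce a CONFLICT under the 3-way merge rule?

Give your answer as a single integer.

Final LEFT:  [hotel, juliet, hotel, delta]
Final RIGHT: [delta, echo, hotel, alpha]
i=0: BASE=bravo L=hotel R=delta all differ -> CONFLICT
i=1: L=juliet, R=echo=BASE -> take LEFT -> juliet
i=2: L=hotel R=hotel -> agree -> hotel
i=3: L=delta, R=alpha=BASE -> take LEFT -> delta
Conflict count: 1

Answer: 1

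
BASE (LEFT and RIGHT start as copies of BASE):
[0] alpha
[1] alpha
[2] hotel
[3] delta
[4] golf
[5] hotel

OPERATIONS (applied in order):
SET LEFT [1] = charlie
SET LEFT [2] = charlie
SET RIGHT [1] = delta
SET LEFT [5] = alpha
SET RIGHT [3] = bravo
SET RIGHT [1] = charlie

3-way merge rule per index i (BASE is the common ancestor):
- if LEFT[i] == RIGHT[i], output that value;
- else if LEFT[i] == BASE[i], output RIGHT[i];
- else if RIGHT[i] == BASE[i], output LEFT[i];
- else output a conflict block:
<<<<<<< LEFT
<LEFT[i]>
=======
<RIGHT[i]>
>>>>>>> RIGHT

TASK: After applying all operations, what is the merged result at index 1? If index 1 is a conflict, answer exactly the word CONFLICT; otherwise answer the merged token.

Answer: charlie

Derivation:
Final LEFT:  [alpha, charlie, charlie, delta, golf, alpha]
Final RIGHT: [alpha, charlie, hotel, bravo, golf, hotel]
i=0: L=alpha R=alpha -> agree -> alpha
i=1: L=charlie R=charlie -> agree -> charlie
i=2: L=charlie, R=hotel=BASE -> take LEFT -> charlie
i=3: L=delta=BASE, R=bravo -> take RIGHT -> bravo
i=4: L=golf R=golf -> agree -> golf
i=5: L=alpha, R=hotel=BASE -> take LEFT -> alpha
Index 1 -> charlie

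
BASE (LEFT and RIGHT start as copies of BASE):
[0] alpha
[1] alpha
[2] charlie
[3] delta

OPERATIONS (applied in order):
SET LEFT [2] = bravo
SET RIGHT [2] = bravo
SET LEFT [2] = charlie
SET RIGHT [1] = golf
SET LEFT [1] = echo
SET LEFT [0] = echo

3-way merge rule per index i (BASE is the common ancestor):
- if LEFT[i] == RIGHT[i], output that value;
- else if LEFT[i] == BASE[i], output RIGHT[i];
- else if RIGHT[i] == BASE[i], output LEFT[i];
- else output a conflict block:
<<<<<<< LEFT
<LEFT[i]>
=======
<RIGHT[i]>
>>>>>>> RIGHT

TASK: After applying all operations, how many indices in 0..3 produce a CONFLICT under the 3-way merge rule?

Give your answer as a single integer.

Answer: 1

Derivation:
Final LEFT:  [echo, echo, charlie, delta]
Final RIGHT: [alpha, golf, bravo, delta]
i=0: L=echo, R=alpha=BASE -> take LEFT -> echo
i=1: BASE=alpha L=echo R=golf all differ -> CONFLICT
i=2: L=charlie=BASE, R=bravo -> take RIGHT -> bravo
i=3: L=delta R=delta -> agree -> delta
Conflict count: 1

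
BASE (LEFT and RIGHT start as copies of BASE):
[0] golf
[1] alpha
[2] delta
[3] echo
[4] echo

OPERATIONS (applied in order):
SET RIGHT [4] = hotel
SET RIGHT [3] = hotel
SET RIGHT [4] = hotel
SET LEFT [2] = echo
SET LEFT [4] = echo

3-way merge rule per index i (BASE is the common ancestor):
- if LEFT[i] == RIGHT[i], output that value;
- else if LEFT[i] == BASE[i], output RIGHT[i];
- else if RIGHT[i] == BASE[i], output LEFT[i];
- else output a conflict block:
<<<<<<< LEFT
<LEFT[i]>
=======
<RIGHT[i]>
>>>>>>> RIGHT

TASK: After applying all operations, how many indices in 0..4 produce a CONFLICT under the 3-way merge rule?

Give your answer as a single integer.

Final LEFT:  [golf, alpha, echo, echo, echo]
Final RIGHT: [golf, alpha, delta, hotel, hotel]
i=0: L=golf R=golf -> agree -> golf
i=1: L=alpha R=alpha -> agree -> alpha
i=2: L=echo, R=delta=BASE -> take LEFT -> echo
i=3: L=echo=BASE, R=hotel -> take RIGHT -> hotel
i=4: L=echo=BASE, R=hotel -> take RIGHT -> hotel
Conflict count: 0

Answer: 0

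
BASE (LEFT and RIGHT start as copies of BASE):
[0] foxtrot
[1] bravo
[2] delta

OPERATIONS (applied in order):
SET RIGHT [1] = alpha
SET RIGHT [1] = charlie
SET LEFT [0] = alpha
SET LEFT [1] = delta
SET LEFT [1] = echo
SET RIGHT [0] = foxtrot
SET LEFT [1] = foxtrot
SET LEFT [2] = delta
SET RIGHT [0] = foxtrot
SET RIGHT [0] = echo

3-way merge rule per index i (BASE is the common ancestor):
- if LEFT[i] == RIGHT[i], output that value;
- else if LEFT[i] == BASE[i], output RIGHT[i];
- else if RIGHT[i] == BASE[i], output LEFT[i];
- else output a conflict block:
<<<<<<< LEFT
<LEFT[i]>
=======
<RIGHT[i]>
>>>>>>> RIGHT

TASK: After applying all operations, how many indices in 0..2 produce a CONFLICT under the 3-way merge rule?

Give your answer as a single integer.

Final LEFT:  [alpha, foxtrot, delta]
Final RIGHT: [echo, charlie, delta]
i=0: BASE=foxtrot L=alpha R=echo all differ -> CONFLICT
i=1: BASE=bravo L=foxtrot R=charlie all differ -> CONFLICT
i=2: L=delta R=delta -> agree -> delta
Conflict count: 2

Answer: 2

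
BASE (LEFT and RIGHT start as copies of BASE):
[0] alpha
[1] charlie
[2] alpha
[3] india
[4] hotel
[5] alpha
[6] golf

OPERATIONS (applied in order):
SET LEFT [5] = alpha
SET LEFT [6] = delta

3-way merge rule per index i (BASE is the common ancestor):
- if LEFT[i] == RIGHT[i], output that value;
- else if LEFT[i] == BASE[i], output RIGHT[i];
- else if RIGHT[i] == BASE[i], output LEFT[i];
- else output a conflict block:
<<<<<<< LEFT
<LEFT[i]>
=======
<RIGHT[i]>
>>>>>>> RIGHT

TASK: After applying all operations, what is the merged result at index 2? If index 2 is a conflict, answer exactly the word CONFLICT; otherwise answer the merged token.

Answer: alpha

Derivation:
Final LEFT:  [alpha, charlie, alpha, india, hotel, alpha, delta]
Final RIGHT: [alpha, charlie, alpha, india, hotel, alpha, golf]
i=0: L=alpha R=alpha -> agree -> alpha
i=1: L=charlie R=charlie -> agree -> charlie
i=2: L=alpha R=alpha -> agree -> alpha
i=3: L=india R=india -> agree -> india
i=4: L=hotel R=hotel -> agree -> hotel
i=5: L=alpha R=alpha -> agree -> alpha
i=6: L=delta, R=golf=BASE -> take LEFT -> delta
Index 2 -> alpha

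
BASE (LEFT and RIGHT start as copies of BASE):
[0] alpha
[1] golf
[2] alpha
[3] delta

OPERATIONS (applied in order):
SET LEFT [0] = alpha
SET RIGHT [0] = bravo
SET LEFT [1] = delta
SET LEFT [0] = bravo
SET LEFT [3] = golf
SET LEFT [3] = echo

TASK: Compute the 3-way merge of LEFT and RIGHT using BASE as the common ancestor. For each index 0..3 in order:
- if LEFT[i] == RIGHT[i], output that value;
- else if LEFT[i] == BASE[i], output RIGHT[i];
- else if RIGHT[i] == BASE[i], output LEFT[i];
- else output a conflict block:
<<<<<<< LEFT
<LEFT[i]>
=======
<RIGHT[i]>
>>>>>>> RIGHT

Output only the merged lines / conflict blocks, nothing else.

Final LEFT:  [bravo, delta, alpha, echo]
Final RIGHT: [bravo, golf, alpha, delta]
i=0: L=bravo R=bravo -> agree -> bravo
i=1: L=delta, R=golf=BASE -> take LEFT -> delta
i=2: L=alpha R=alpha -> agree -> alpha
i=3: L=echo, R=delta=BASE -> take LEFT -> echo

Answer: bravo
delta
alpha
echo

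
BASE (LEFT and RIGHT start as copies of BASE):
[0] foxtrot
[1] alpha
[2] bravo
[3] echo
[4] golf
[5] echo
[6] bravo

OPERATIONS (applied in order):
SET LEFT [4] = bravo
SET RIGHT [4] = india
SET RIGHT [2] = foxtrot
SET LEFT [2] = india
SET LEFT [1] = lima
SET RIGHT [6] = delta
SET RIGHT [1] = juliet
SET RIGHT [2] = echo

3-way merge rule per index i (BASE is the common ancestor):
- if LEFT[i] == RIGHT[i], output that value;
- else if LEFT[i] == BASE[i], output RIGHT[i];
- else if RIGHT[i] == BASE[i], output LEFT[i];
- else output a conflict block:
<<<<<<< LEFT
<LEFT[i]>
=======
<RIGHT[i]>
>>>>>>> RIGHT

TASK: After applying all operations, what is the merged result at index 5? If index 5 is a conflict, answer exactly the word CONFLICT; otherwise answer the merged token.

Answer: echo

Derivation:
Final LEFT:  [foxtrot, lima, india, echo, bravo, echo, bravo]
Final RIGHT: [foxtrot, juliet, echo, echo, india, echo, delta]
i=0: L=foxtrot R=foxtrot -> agree -> foxtrot
i=1: BASE=alpha L=lima R=juliet all differ -> CONFLICT
i=2: BASE=bravo L=india R=echo all differ -> CONFLICT
i=3: L=echo R=echo -> agree -> echo
i=4: BASE=golf L=bravo R=india all differ -> CONFLICT
i=5: L=echo R=echo -> agree -> echo
i=6: L=bravo=BASE, R=delta -> take RIGHT -> delta
Index 5 -> echo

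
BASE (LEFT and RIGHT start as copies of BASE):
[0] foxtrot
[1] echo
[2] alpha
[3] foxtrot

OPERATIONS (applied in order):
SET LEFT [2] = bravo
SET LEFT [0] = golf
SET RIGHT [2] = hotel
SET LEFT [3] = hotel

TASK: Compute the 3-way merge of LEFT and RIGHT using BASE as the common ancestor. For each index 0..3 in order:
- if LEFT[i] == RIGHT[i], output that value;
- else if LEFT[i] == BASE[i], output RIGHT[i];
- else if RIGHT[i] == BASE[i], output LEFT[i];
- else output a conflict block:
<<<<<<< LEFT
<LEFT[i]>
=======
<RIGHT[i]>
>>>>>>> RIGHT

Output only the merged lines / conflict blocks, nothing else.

Final LEFT:  [golf, echo, bravo, hotel]
Final RIGHT: [foxtrot, echo, hotel, foxtrot]
i=0: L=golf, R=foxtrot=BASE -> take LEFT -> golf
i=1: L=echo R=echo -> agree -> echo
i=2: BASE=alpha L=bravo R=hotel all differ -> CONFLICT
i=3: L=hotel, R=foxtrot=BASE -> take LEFT -> hotel

Answer: golf
echo
<<<<<<< LEFT
bravo
=======
hotel
>>>>>>> RIGHT
hotel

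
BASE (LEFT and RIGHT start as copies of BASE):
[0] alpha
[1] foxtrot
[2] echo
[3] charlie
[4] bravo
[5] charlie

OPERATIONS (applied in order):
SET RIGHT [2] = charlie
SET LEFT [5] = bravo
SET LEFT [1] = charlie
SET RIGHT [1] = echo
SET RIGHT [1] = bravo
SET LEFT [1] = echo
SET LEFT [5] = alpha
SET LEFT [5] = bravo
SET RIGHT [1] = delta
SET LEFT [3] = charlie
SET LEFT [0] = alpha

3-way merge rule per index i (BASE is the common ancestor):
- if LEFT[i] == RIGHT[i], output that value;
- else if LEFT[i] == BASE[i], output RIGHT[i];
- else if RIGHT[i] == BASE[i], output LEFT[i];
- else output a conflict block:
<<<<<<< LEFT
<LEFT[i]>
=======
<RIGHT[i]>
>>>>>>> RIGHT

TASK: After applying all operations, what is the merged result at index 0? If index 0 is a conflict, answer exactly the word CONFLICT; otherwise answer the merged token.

Answer: alpha

Derivation:
Final LEFT:  [alpha, echo, echo, charlie, bravo, bravo]
Final RIGHT: [alpha, delta, charlie, charlie, bravo, charlie]
i=0: L=alpha R=alpha -> agree -> alpha
i=1: BASE=foxtrot L=echo R=delta all differ -> CONFLICT
i=2: L=echo=BASE, R=charlie -> take RIGHT -> charlie
i=3: L=charlie R=charlie -> agree -> charlie
i=4: L=bravo R=bravo -> agree -> bravo
i=5: L=bravo, R=charlie=BASE -> take LEFT -> bravo
Index 0 -> alpha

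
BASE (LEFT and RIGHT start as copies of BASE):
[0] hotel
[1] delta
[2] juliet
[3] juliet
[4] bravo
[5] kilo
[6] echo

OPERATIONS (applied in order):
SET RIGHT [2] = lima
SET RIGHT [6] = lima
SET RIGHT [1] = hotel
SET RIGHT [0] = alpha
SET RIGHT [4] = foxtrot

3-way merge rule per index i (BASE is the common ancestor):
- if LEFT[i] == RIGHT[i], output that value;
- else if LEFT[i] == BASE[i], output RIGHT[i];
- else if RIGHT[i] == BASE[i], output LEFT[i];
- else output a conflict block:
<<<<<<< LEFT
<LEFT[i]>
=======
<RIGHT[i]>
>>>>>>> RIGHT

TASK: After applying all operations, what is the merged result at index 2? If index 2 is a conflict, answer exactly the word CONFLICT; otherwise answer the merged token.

Answer: lima

Derivation:
Final LEFT:  [hotel, delta, juliet, juliet, bravo, kilo, echo]
Final RIGHT: [alpha, hotel, lima, juliet, foxtrot, kilo, lima]
i=0: L=hotel=BASE, R=alpha -> take RIGHT -> alpha
i=1: L=delta=BASE, R=hotel -> take RIGHT -> hotel
i=2: L=juliet=BASE, R=lima -> take RIGHT -> lima
i=3: L=juliet R=juliet -> agree -> juliet
i=4: L=bravo=BASE, R=foxtrot -> take RIGHT -> foxtrot
i=5: L=kilo R=kilo -> agree -> kilo
i=6: L=echo=BASE, R=lima -> take RIGHT -> lima
Index 2 -> lima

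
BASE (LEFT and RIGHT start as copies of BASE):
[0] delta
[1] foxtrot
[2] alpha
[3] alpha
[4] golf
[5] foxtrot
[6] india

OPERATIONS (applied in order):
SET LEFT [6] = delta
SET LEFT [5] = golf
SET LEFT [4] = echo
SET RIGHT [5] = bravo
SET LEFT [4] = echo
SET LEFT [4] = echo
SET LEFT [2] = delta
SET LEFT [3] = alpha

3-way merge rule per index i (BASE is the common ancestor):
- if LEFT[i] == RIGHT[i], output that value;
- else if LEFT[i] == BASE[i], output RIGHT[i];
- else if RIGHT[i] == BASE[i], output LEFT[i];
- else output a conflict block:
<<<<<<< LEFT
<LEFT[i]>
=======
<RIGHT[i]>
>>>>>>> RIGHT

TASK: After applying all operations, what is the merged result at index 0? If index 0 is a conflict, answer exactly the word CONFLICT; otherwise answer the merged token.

Answer: delta

Derivation:
Final LEFT:  [delta, foxtrot, delta, alpha, echo, golf, delta]
Final RIGHT: [delta, foxtrot, alpha, alpha, golf, bravo, india]
i=0: L=delta R=delta -> agree -> delta
i=1: L=foxtrot R=foxtrot -> agree -> foxtrot
i=2: L=delta, R=alpha=BASE -> take LEFT -> delta
i=3: L=alpha R=alpha -> agree -> alpha
i=4: L=echo, R=golf=BASE -> take LEFT -> echo
i=5: BASE=foxtrot L=golf R=bravo all differ -> CONFLICT
i=6: L=delta, R=india=BASE -> take LEFT -> delta
Index 0 -> delta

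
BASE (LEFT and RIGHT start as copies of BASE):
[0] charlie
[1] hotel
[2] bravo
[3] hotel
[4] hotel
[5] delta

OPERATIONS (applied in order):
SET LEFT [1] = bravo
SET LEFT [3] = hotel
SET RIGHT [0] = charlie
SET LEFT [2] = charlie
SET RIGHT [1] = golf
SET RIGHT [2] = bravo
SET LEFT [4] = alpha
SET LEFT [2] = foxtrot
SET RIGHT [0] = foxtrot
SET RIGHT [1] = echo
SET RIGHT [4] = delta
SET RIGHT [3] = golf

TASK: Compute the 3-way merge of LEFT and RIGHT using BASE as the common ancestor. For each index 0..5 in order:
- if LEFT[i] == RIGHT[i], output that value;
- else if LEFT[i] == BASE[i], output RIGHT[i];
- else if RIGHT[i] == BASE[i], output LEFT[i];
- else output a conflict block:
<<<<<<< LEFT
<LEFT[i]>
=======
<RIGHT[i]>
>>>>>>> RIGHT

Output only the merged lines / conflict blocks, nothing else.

Answer: foxtrot
<<<<<<< LEFT
bravo
=======
echo
>>>>>>> RIGHT
foxtrot
golf
<<<<<<< LEFT
alpha
=======
delta
>>>>>>> RIGHT
delta

Derivation:
Final LEFT:  [charlie, bravo, foxtrot, hotel, alpha, delta]
Final RIGHT: [foxtrot, echo, bravo, golf, delta, delta]
i=0: L=charlie=BASE, R=foxtrot -> take RIGHT -> foxtrot
i=1: BASE=hotel L=bravo R=echo all differ -> CONFLICT
i=2: L=foxtrot, R=bravo=BASE -> take LEFT -> foxtrot
i=3: L=hotel=BASE, R=golf -> take RIGHT -> golf
i=4: BASE=hotel L=alpha R=delta all differ -> CONFLICT
i=5: L=delta R=delta -> agree -> delta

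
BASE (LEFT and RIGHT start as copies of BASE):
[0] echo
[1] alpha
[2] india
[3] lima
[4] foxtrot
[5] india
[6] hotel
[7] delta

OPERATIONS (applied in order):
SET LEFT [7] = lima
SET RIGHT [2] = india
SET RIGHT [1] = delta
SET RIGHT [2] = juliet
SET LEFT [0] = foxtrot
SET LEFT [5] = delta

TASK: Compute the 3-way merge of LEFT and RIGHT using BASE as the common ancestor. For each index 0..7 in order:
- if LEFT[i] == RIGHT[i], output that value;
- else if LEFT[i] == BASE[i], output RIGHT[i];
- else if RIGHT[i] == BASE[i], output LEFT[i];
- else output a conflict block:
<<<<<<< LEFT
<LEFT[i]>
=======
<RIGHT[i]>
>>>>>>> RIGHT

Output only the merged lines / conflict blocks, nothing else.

Answer: foxtrot
delta
juliet
lima
foxtrot
delta
hotel
lima

Derivation:
Final LEFT:  [foxtrot, alpha, india, lima, foxtrot, delta, hotel, lima]
Final RIGHT: [echo, delta, juliet, lima, foxtrot, india, hotel, delta]
i=0: L=foxtrot, R=echo=BASE -> take LEFT -> foxtrot
i=1: L=alpha=BASE, R=delta -> take RIGHT -> delta
i=2: L=india=BASE, R=juliet -> take RIGHT -> juliet
i=3: L=lima R=lima -> agree -> lima
i=4: L=foxtrot R=foxtrot -> agree -> foxtrot
i=5: L=delta, R=india=BASE -> take LEFT -> delta
i=6: L=hotel R=hotel -> agree -> hotel
i=7: L=lima, R=delta=BASE -> take LEFT -> lima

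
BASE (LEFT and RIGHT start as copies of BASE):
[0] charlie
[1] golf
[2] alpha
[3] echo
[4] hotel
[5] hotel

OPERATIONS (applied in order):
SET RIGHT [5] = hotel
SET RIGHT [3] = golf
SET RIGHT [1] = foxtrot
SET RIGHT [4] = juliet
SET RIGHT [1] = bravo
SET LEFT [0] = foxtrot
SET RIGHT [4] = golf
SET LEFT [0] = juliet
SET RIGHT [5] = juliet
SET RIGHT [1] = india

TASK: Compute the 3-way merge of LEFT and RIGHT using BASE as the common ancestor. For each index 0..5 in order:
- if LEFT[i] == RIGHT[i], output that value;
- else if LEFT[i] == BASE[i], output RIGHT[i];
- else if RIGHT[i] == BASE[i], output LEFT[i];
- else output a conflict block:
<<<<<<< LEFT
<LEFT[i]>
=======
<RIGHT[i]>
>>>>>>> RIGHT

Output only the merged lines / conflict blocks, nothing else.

Answer: juliet
india
alpha
golf
golf
juliet

Derivation:
Final LEFT:  [juliet, golf, alpha, echo, hotel, hotel]
Final RIGHT: [charlie, india, alpha, golf, golf, juliet]
i=0: L=juliet, R=charlie=BASE -> take LEFT -> juliet
i=1: L=golf=BASE, R=india -> take RIGHT -> india
i=2: L=alpha R=alpha -> agree -> alpha
i=3: L=echo=BASE, R=golf -> take RIGHT -> golf
i=4: L=hotel=BASE, R=golf -> take RIGHT -> golf
i=5: L=hotel=BASE, R=juliet -> take RIGHT -> juliet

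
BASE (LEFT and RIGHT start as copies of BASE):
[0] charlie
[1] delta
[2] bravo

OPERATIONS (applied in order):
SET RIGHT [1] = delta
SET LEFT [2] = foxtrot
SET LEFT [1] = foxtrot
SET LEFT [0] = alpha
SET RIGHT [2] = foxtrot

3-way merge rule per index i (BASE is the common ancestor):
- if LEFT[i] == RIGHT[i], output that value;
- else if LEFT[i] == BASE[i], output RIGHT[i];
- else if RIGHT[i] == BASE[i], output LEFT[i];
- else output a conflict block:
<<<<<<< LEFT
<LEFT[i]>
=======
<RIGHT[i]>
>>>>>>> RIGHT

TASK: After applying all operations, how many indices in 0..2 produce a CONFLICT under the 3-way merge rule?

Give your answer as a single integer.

Final LEFT:  [alpha, foxtrot, foxtrot]
Final RIGHT: [charlie, delta, foxtrot]
i=0: L=alpha, R=charlie=BASE -> take LEFT -> alpha
i=1: L=foxtrot, R=delta=BASE -> take LEFT -> foxtrot
i=2: L=foxtrot R=foxtrot -> agree -> foxtrot
Conflict count: 0

Answer: 0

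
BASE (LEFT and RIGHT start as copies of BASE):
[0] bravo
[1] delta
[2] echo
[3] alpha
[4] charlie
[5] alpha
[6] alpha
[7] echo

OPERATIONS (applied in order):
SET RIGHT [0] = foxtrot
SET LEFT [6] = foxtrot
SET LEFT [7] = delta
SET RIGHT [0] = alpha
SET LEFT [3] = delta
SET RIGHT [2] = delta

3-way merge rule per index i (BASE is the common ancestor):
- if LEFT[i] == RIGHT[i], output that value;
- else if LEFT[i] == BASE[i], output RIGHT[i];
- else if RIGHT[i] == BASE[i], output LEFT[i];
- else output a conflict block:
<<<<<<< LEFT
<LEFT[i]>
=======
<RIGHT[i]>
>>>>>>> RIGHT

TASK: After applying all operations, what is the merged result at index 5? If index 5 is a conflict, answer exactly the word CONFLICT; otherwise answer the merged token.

Final LEFT:  [bravo, delta, echo, delta, charlie, alpha, foxtrot, delta]
Final RIGHT: [alpha, delta, delta, alpha, charlie, alpha, alpha, echo]
i=0: L=bravo=BASE, R=alpha -> take RIGHT -> alpha
i=1: L=delta R=delta -> agree -> delta
i=2: L=echo=BASE, R=delta -> take RIGHT -> delta
i=3: L=delta, R=alpha=BASE -> take LEFT -> delta
i=4: L=charlie R=charlie -> agree -> charlie
i=5: L=alpha R=alpha -> agree -> alpha
i=6: L=foxtrot, R=alpha=BASE -> take LEFT -> foxtrot
i=7: L=delta, R=echo=BASE -> take LEFT -> delta
Index 5 -> alpha

Answer: alpha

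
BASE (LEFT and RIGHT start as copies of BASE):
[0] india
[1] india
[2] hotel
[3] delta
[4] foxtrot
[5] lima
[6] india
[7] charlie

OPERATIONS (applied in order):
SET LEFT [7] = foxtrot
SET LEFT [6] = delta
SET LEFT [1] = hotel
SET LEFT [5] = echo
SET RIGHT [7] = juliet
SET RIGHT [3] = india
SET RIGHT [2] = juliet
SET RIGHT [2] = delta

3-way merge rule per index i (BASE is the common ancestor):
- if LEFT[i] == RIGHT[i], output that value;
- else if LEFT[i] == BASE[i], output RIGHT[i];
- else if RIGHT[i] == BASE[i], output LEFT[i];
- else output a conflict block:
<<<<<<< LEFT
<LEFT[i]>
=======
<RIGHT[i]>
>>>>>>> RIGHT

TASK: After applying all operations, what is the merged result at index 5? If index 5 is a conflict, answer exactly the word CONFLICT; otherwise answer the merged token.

Final LEFT:  [india, hotel, hotel, delta, foxtrot, echo, delta, foxtrot]
Final RIGHT: [india, india, delta, india, foxtrot, lima, india, juliet]
i=0: L=india R=india -> agree -> india
i=1: L=hotel, R=india=BASE -> take LEFT -> hotel
i=2: L=hotel=BASE, R=delta -> take RIGHT -> delta
i=3: L=delta=BASE, R=india -> take RIGHT -> india
i=4: L=foxtrot R=foxtrot -> agree -> foxtrot
i=5: L=echo, R=lima=BASE -> take LEFT -> echo
i=6: L=delta, R=india=BASE -> take LEFT -> delta
i=7: BASE=charlie L=foxtrot R=juliet all differ -> CONFLICT
Index 5 -> echo

Answer: echo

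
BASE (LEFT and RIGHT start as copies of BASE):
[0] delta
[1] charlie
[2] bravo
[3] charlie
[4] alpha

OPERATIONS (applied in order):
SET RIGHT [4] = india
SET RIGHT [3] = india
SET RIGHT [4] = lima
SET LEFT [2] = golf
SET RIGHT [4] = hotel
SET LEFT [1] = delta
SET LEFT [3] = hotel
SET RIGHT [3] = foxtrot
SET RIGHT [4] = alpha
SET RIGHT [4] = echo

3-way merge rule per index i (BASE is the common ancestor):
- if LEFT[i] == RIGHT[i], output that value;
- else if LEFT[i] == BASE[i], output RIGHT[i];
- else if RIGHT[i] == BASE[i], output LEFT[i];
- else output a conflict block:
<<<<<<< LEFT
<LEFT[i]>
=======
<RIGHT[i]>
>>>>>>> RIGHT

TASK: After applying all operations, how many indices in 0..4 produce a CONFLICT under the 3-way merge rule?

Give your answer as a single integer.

Final LEFT:  [delta, delta, golf, hotel, alpha]
Final RIGHT: [delta, charlie, bravo, foxtrot, echo]
i=0: L=delta R=delta -> agree -> delta
i=1: L=delta, R=charlie=BASE -> take LEFT -> delta
i=2: L=golf, R=bravo=BASE -> take LEFT -> golf
i=3: BASE=charlie L=hotel R=foxtrot all differ -> CONFLICT
i=4: L=alpha=BASE, R=echo -> take RIGHT -> echo
Conflict count: 1

Answer: 1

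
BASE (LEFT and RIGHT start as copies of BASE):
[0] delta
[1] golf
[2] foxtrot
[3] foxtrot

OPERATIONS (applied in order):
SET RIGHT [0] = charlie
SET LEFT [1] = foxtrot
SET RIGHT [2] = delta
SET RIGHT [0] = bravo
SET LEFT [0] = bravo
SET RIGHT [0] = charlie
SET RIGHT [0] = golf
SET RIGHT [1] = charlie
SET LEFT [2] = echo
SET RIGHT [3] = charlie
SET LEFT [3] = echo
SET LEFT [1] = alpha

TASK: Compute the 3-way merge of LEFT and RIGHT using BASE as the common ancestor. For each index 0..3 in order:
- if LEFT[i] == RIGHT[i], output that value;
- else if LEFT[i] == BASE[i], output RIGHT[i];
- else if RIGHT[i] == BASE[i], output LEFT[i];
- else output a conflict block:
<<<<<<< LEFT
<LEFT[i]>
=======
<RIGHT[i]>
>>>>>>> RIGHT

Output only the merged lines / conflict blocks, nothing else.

Final LEFT:  [bravo, alpha, echo, echo]
Final RIGHT: [golf, charlie, delta, charlie]
i=0: BASE=delta L=bravo R=golf all differ -> CONFLICT
i=1: BASE=golf L=alpha R=charlie all differ -> CONFLICT
i=2: BASE=foxtrot L=echo R=delta all differ -> CONFLICT
i=3: BASE=foxtrot L=echo R=charlie all differ -> CONFLICT

Answer: <<<<<<< LEFT
bravo
=======
golf
>>>>>>> RIGHT
<<<<<<< LEFT
alpha
=======
charlie
>>>>>>> RIGHT
<<<<<<< LEFT
echo
=======
delta
>>>>>>> RIGHT
<<<<<<< LEFT
echo
=======
charlie
>>>>>>> RIGHT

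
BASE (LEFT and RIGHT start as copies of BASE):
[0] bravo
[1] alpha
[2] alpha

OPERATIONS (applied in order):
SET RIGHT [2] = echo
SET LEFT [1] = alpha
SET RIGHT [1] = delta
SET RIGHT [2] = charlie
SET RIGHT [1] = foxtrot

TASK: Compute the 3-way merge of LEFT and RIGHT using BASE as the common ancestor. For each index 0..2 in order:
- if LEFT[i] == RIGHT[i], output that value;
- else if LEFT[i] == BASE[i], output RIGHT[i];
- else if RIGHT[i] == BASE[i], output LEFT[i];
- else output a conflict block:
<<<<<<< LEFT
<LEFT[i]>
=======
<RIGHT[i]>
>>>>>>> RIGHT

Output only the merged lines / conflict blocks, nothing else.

Answer: bravo
foxtrot
charlie

Derivation:
Final LEFT:  [bravo, alpha, alpha]
Final RIGHT: [bravo, foxtrot, charlie]
i=0: L=bravo R=bravo -> agree -> bravo
i=1: L=alpha=BASE, R=foxtrot -> take RIGHT -> foxtrot
i=2: L=alpha=BASE, R=charlie -> take RIGHT -> charlie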